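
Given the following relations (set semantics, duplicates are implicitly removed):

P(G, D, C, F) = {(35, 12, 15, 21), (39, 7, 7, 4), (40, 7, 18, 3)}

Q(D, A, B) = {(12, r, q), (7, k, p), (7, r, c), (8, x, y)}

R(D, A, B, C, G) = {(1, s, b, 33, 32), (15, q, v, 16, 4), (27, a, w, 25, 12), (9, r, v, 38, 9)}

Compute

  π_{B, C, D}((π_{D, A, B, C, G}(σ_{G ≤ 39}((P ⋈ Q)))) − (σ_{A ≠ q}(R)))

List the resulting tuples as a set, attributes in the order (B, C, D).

{(c, 7, 7), (p, 7, 7), (q, 15, 12)}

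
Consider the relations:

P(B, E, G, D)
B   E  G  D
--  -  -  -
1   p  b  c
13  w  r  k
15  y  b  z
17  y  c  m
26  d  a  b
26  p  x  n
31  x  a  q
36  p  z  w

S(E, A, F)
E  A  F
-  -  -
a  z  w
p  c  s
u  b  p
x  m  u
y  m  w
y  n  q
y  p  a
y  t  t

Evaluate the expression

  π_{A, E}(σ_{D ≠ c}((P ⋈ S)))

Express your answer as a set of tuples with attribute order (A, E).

{(c, p), (m, x), (m, y), (n, y), (p, y), (t, y)}

P ⋈ S (natural join on E): {(1, p, b, c, c, s), (15, y, b, z, m, w), (15, y, b, z, n, q), (15, y, b, z, p, a), (15, y, b, z, t, t), (17, y, c, m, m, w), (17, y, c, m, n, q), (17, y, c, m, p, a), (17, y, c, m, t, t), (26, p, x, n, c, s), (31, x, a, q, m, u), (36, p, z, w, c, s)}
Selection D ≠ c: {(15, y, b, z, m, w), (15, y, b, z, n, q), (15, y, b, z, p, a), (15, y, b, z, t, t), (17, y, c, m, m, w), (17, y, c, m, n, q), (17, y, c, m, p, a), (17, y, c, m, t, t), (26, p, x, n, c, s), (31, x, a, q, m, u), (36, p, z, w, c, s)}
Keep only column(s) A, E (5 duplicate(s) eliminated): {(c, p), (m, x), (m, y), (n, y), (p, y), (t, y)}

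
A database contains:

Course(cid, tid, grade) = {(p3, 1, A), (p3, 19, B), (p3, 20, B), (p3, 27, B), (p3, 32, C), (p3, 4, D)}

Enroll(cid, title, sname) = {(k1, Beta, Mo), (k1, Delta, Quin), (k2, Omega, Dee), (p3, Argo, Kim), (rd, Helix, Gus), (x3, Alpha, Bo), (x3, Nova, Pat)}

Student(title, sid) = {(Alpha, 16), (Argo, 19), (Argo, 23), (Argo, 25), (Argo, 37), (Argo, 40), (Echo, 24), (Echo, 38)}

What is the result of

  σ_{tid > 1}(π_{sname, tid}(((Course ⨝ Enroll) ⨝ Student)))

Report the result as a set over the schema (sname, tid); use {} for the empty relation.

{(Kim, 19), (Kim, 20), (Kim, 27), (Kim, 32), (Kim, 4)}

Joining Course and Enroll on cid yields {(p3, 1, A, Argo, Kim), (p3, 19, B, Argo, Kim), (p3, 20, B, Argo, Kim), (p3, 27, B, Argo, Kim), (p3, 32, C, Argo, Kim), (p3, 4, D, Argo, Kim)}.
Joining (Course ⨝ Enroll) and Student on title yields {(p3, 1, A, Argo, Kim, 19), (p3, 1, A, Argo, Kim, 23), (p3, 1, A, Argo, Kim, 25), (p3, 1, A, Argo, Kim, 37), (p3, 1, A, Argo, Kim, 40), (p3, 19, B, Argo, Kim, 19), (p3, 19, B, Argo, Kim, 23), (p3, 19, B, Argo, Kim, 25), (p3, 19, B, Argo, Kim, 37), (p3, 19, B, Argo, Kim, 40), (p3, 20, B, Argo, Kim, 19), (p3, 20, B, Argo, Kim, 23), (p3, 20, B, Argo, Kim, 25), (p3, 20, B, Argo, Kim, 37), (p3, 20, B, Argo, Kim, 40), (p3, 27, B, Argo, Kim, 19), (p3, 27, B, Argo, Kim, 23), (p3, 27, B, Argo, Kim, 25), (p3, 27, B, Argo, Kim, 37), (p3, 27, B, Argo, Kim, 40), (p3, 32, C, Argo, Kim, 19), (p3, 32, C, Argo, Kim, 23), (p3, 32, C, Argo, Kim, 25), (p3, 32, C, Argo, Kim, 37), (p3, 32, C, Argo, Kim, 40), (p3, 4, D, Argo, Kim, 19), (p3, 4, D, Argo, Kim, 23), (p3, 4, D, Argo, Kim, 25), (p3, 4, D, Argo, Kim, 37), (p3, 4, D, Argo, Kim, 40)}.
π_{sname, tid} gives {(Kim, 1), (Kim, 19), (Kim, 20), (Kim, 27), (Kim, 32), (Kim, 4)} (24 duplicate(s) eliminated).
Selection tid > 1: {(Kim, 19), (Kim, 20), (Kim, 27), (Kim, 32), (Kim, 4)}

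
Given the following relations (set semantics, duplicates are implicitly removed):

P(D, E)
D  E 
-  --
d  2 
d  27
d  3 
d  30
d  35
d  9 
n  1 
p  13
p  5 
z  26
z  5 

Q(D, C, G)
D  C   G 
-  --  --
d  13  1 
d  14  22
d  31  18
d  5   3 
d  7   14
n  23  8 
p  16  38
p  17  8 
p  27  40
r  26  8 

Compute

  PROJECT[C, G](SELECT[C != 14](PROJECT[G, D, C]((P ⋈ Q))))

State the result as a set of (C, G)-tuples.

P ⋈ Q (natural join on D): {(d, 2, 13, 1), (d, 2, 14, 22), (d, 2, 31, 18), (d, 2, 5, 3), (d, 2, 7, 14), (d, 27, 13, 1), (d, 27, 14, 22), (d, 27, 31, 18), (d, 27, 5, 3), (d, 27, 7, 14), (d, 3, 13, 1), (d, 3, 14, 22), (d, 3, 31, 18), (d, 3, 5, 3), (d, 3, 7, 14), (d, 30, 13, 1), (d, 30, 14, 22), (d, 30, 31, 18), (d, 30, 5, 3), (d, 30, 7, 14), (d, 35, 13, 1), (d, 35, 14, 22), (d, 35, 31, 18), (d, 35, 5, 3), (d, 35, 7, 14), (d, 9, 13, 1), (d, 9, 14, 22), (d, 9, 31, 18), (d, 9, 5, 3), (d, 9, 7, 14), (n, 1, 23, 8), (p, 13, 16, 38), (p, 13, 17, 8), (p, 13, 27, 40), (p, 5, 16, 38), (p, 5, 17, 8), (p, 5, 27, 40)}
π_{G, D, C} gives {(1, d, 13), (14, d, 7), (18, d, 31), (22, d, 14), (3, d, 5), (38, p, 16), (40, p, 27), (8, n, 23), (8, p, 17)} (28 duplicate(s) eliminated).
Filtering on C != 14 leaves {(1, d, 13), (14, d, 7), (18, d, 31), (3, d, 5), (38, p, 16), (40, p, 27), (8, n, 23), (8, p, 17)}.
π_{C, G} gives {(13, 1), (16, 38), (17, 8), (23, 8), (27, 40), (31, 18), (5, 3), (7, 14)}.

{(13, 1), (16, 38), (17, 8), (23, 8), (27, 40), (31, 18), (5, 3), (7, 14)}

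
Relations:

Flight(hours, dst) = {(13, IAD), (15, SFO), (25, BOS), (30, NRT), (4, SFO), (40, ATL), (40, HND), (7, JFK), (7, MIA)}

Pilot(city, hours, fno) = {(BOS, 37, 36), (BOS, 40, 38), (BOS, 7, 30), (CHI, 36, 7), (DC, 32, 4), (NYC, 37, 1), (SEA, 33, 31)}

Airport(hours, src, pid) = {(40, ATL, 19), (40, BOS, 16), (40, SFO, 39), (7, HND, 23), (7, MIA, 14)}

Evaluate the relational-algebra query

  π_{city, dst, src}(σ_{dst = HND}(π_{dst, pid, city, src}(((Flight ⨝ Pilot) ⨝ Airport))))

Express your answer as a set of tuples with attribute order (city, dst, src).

Natural join on hours: {(40, ATL, BOS, 38), (40, HND, BOS, 38), (7, JFK, BOS, 30), (7, MIA, BOS, 30)}
Natural join on hours: {(40, ATL, BOS, 38, ATL, 19), (40, ATL, BOS, 38, BOS, 16), (40, ATL, BOS, 38, SFO, 39), (40, HND, BOS, 38, ATL, 19), (40, HND, BOS, 38, BOS, 16), (40, HND, BOS, 38, SFO, 39), (7, JFK, BOS, 30, HND, 23), (7, JFK, BOS, 30, MIA, 14), (7, MIA, BOS, 30, HND, 23), (7, MIA, BOS, 30, MIA, 14)}
π[dst, pid, city, src]: project onto (dst, pid, city, src) → {(ATL, 16, BOS, BOS), (ATL, 19, BOS, ATL), (ATL, 39, BOS, SFO), (HND, 16, BOS, BOS), (HND, 19, BOS, ATL), (HND, 39, BOS, SFO), (JFK, 14, BOS, MIA), (JFK, 23, BOS, HND), (MIA, 14, BOS, MIA), (MIA, 23, BOS, HND)}
σ[dst = HND]: keep tuples satisfying dst = HND → {(HND, 16, BOS, BOS), (HND, 19, BOS, ATL), (HND, 39, BOS, SFO)}
π[city, dst, src]: project onto (city, dst, src) → {(BOS, HND, ATL), (BOS, HND, BOS), (BOS, HND, SFO)}

{(BOS, HND, ATL), (BOS, HND, BOS), (BOS, HND, SFO)}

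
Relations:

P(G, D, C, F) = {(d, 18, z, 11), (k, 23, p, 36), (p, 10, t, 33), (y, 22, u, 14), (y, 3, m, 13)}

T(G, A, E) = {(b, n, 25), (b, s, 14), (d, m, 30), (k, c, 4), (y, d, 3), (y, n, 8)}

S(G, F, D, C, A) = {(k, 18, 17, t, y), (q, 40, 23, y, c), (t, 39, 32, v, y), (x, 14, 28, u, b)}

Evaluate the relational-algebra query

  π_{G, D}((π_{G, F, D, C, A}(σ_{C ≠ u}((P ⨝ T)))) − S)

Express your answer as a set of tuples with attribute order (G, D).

{(d, 18), (k, 23), (y, 3)}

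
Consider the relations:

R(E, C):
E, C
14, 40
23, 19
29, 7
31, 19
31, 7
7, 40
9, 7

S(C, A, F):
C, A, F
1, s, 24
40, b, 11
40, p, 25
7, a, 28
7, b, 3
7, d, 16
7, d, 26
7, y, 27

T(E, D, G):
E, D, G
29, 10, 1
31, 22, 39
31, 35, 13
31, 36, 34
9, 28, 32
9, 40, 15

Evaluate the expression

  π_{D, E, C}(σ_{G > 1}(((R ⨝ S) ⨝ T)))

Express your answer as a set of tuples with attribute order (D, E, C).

{(22, 31, 7), (28, 9, 7), (35, 31, 7), (36, 31, 7), (40, 9, 7)}

Natural join on C: {(14, 40, b, 11), (14, 40, p, 25), (29, 7, a, 28), (29, 7, b, 3), (29, 7, d, 16), (29, 7, d, 26), (29, 7, y, 27), (31, 7, a, 28), (31, 7, b, 3), (31, 7, d, 16), (31, 7, d, 26), (31, 7, y, 27), (7, 40, b, 11), (7, 40, p, 25), (9, 7, a, 28), (9, 7, b, 3), (9, 7, d, 16), (9, 7, d, 26), (9, 7, y, 27)}
Natural join on E: {(29, 7, a, 28, 10, 1), (29, 7, b, 3, 10, 1), (29, 7, d, 16, 10, 1), (29, 7, d, 26, 10, 1), (29, 7, y, 27, 10, 1), (31, 7, a, 28, 22, 39), (31, 7, a, 28, 35, 13), (31, 7, a, 28, 36, 34), (31, 7, b, 3, 22, 39), (31, 7, b, 3, 35, 13), (31, 7, b, 3, 36, 34), (31, 7, d, 16, 22, 39), (31, 7, d, 16, 35, 13), (31, 7, d, 16, 36, 34), (31, 7, d, 26, 22, 39), (31, 7, d, 26, 35, 13), (31, 7, d, 26, 36, 34), (31, 7, y, 27, 22, 39), (31, 7, y, 27, 35, 13), (31, 7, y, 27, 36, 34), (9, 7, a, 28, 28, 32), (9, 7, a, 28, 40, 15), (9, 7, b, 3, 28, 32), (9, 7, b, 3, 40, 15), (9, 7, d, 16, 28, 32), (9, 7, d, 16, 40, 15), (9, 7, d, 26, 28, 32), (9, 7, d, 26, 40, 15), (9, 7, y, 27, 28, 32), (9, 7, y, 27, 40, 15)}
Selection G > 1: {(31, 7, a, 28, 22, 39), (31, 7, a, 28, 35, 13), (31, 7, a, 28, 36, 34), (31, 7, b, 3, 22, 39), (31, 7, b, 3, 35, 13), (31, 7, b, 3, 36, 34), (31, 7, d, 16, 22, 39), (31, 7, d, 16, 35, 13), (31, 7, d, 16, 36, 34), (31, 7, d, 26, 22, 39), (31, 7, d, 26, 35, 13), (31, 7, d, 26, 36, 34), (31, 7, y, 27, 22, 39), (31, 7, y, 27, 35, 13), (31, 7, y, 27, 36, 34), (9, 7, a, 28, 28, 32), (9, 7, a, 28, 40, 15), (9, 7, b, 3, 28, 32), (9, 7, b, 3, 40, 15), (9, 7, d, 16, 28, 32), (9, 7, d, 16, 40, 15), (9, 7, d, 26, 28, 32), (9, 7, d, 26, 40, 15), (9, 7, y, 27, 28, 32), (9, 7, y, 27, 40, 15)}
Projecting to D, E, C (20 duplicate(s) eliminated): {(22, 31, 7), (28, 9, 7), (35, 31, 7), (36, 31, 7), (40, 9, 7)}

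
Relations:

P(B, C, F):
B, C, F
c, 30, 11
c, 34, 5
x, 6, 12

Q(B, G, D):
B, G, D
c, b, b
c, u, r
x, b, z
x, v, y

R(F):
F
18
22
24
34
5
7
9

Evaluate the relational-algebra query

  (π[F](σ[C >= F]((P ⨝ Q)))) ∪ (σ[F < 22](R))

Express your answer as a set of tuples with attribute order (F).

Joining P and Q on B yields {(c, 30, 11, b, b), (c, 30, 11, u, r), (c, 34, 5, b, b), (c, 34, 5, u, r), (x, 6, 12, b, z), (x, 6, 12, v, y)}.
Selection C >= F: {(c, 30, 11, b, b), (c, 30, 11, u, r), (c, 34, 5, b, b), (c, 34, 5, u, r)}
Keep only column(s) F (2 duplicate(s) eliminated): {11, 5}
Selection F < 22: {18, 5, 7, 9}
Union: {11, 5} with {18, 5, 7, 9} → {11, 18, 5, 7, 9}

{11, 18, 5, 7, 9}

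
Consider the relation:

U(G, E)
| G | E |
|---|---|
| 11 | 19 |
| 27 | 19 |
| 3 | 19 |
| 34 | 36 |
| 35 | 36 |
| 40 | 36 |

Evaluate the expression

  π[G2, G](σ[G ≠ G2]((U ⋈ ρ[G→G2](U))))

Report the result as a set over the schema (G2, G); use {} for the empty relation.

{(11, 27), (11, 3), (27, 11), (27, 3), (3, 11), (3, 27), (34, 35), (34, 40), (35, 34), (35, 40), (40, 34), (40, 35)}

ρ[G→G2]: schema becomes (G2, E); tuples unchanged.
U ⋈ ρ[G→G2](U) (natural join on E): {(11, 19, 11), (11, 19, 27), (11, 19, 3), (27, 19, 11), (27, 19, 27), (27, 19, 3), (3, 19, 11), (3, 19, 27), (3, 19, 3), (34, 36, 34), (34, 36, 35), (34, 36, 40), (35, 36, 34), (35, 36, 35), (35, 36, 40), (40, 36, 34), (40, 36, 35), (40, 36, 40)}
Apply σ_{G ≠ G2}; surviving tuples: {(11, 19, 27), (11, 19, 3), (27, 19, 11), (27, 19, 3), (3, 19, 11), (3, 19, 27), (34, 36, 35), (34, 36, 40), (35, 36, 34), (35, 36, 40), (40, 36, 34), (40, 36, 35)}
π[G2, G]: project onto (G2, G) → {(11, 27), (11, 3), (27, 11), (27, 3), (3, 11), (3, 27), (34, 35), (34, 40), (35, 34), (35, 40), (40, 34), (40, 35)}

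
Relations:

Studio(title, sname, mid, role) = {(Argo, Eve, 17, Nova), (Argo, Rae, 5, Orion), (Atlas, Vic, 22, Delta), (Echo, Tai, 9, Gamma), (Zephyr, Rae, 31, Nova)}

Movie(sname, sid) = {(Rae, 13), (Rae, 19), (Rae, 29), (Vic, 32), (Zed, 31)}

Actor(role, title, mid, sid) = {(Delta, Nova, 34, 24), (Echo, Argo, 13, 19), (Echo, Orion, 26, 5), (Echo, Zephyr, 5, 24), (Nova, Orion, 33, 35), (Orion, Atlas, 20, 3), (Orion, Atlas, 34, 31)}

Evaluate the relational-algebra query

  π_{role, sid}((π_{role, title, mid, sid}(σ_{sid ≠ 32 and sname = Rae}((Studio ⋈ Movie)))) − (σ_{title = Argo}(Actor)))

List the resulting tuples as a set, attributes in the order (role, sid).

Studio ⋈ Movie (natural join on sname): {(Argo, Rae, 5, Orion, 13), (Argo, Rae, 5, Orion, 19), (Argo, Rae, 5, Orion, 29), (Atlas, Vic, 22, Delta, 32), (Zephyr, Rae, 31, Nova, 13), (Zephyr, Rae, 31, Nova, 19), (Zephyr, Rae, 31, Nova, 29)}
Apply σ_{sid ≠ 32 and sname = Rae}; surviving tuples: {(Argo, Rae, 5, Orion, 13), (Argo, Rae, 5, Orion, 19), (Argo, Rae, 5, Orion, 29), (Zephyr, Rae, 31, Nova, 13), (Zephyr, Rae, 31, Nova, 19), (Zephyr, Rae, 31, Nova, 29)}
π[role, title, mid, sid]: project onto (role, title, mid, sid) → {(Nova, Zephyr, 31, 13), (Nova, Zephyr, 31, 19), (Nova, Zephyr, 31, 29), (Orion, Argo, 5, 13), (Orion, Argo, 5, 19), (Orion, Argo, 5, 29)}
Apply σ_{title = Argo}; surviving tuples: {(Echo, Argo, 13, 19)}
Difference: {(Nova, Zephyr, 31, 13), (Nova, Zephyr, 31, 19), (Nova, Zephyr, 31, 29), (Orion, Argo, 5, 13), (Orion, Argo, 5, 19), (Orion, Argo, 5, 29)} with {(Echo, Argo, 13, 19)} → {(Nova, Zephyr, 31, 13), (Nova, Zephyr, 31, 19), (Nova, Zephyr, 31, 29), (Orion, Argo, 5, 13), (Orion, Argo, 5, 19), (Orion, Argo, 5, 29)}
π[role, sid]: project onto (role, sid) → {(Nova, 13), (Nova, 19), (Nova, 29), (Orion, 13), (Orion, 19), (Orion, 29)}

{(Nova, 13), (Nova, 19), (Nova, 29), (Orion, 13), (Orion, 19), (Orion, 29)}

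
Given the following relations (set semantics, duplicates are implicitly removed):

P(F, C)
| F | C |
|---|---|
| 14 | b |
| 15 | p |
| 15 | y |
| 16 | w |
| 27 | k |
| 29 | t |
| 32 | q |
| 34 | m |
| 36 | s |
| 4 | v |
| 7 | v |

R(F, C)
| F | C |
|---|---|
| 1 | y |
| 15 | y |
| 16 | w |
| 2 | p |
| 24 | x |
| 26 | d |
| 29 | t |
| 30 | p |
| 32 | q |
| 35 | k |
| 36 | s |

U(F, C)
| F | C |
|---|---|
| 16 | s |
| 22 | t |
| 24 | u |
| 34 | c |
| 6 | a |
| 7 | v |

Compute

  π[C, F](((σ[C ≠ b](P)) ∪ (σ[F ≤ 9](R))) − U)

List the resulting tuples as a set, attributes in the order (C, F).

{(k, 27), (m, 34), (p, 15), (p, 2), (q, 32), (s, 36), (t, 29), (v, 4), (w, 16), (y, 1), (y, 15)}

σ[C ≠ b]: keep tuples satisfying C ≠ b → {(15, p), (15, y), (16, w), (27, k), (29, t), (32, q), (34, m), (36, s), (4, v), (7, v)}
σ[F ≤ 9]: keep tuples satisfying F ≤ 9 → {(1, y), (2, p)}
Taking the union: {(1, y), (15, p), (15, y), (16, w), (2, p), (27, k), (29, t), (32, q), (34, m), (36, s), (4, v), (7, v)}
Taking the difference: {(1, y), (15, p), (15, y), (16, w), (2, p), (27, k), (29, t), (32, q), (34, m), (36, s), (4, v)}
π[C, F]: project onto (C, F) → {(k, 27), (m, 34), (p, 15), (p, 2), (q, 32), (s, 36), (t, 29), (v, 4), (w, 16), (y, 1), (y, 15)}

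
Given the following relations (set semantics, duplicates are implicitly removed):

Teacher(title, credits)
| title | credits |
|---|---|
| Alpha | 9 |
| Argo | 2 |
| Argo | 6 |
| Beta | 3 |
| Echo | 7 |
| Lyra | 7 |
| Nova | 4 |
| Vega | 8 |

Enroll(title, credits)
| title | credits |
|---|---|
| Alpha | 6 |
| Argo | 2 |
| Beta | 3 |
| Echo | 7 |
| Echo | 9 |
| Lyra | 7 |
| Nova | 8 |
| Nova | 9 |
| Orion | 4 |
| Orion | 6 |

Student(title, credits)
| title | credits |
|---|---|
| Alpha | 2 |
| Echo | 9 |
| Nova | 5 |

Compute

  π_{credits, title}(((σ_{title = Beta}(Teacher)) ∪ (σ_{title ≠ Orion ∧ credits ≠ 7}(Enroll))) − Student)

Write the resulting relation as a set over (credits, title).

{(2, Argo), (3, Beta), (6, Alpha), (8, Nova), (9, Nova)}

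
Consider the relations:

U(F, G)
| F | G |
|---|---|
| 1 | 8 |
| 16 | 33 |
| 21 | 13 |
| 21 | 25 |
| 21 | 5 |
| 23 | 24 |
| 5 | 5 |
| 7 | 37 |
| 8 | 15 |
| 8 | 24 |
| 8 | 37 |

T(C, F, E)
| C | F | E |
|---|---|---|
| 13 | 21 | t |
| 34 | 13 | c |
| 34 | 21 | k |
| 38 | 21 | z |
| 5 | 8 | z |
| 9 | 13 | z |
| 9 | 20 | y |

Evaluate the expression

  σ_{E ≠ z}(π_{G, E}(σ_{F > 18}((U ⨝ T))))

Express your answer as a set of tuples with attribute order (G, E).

{(13, k), (13, t), (25, k), (25, t), (5, k), (5, t)}

Joining U and T on F yields {(21, 13, 13, t), (21, 13, 34, k), (21, 13, 38, z), (21, 25, 13, t), (21, 25, 34, k), (21, 25, 38, z), (21, 5, 13, t), (21, 5, 34, k), (21, 5, 38, z), (8, 15, 5, z), (8, 24, 5, z), (8, 37, 5, z)}.
Selection F > 18: {(21, 13, 13, t), (21, 13, 34, k), (21, 13, 38, z), (21, 25, 13, t), (21, 25, 34, k), (21, 25, 38, z), (21, 5, 13, t), (21, 5, 34, k), (21, 5, 38, z)}
Keep only column(s) G, E: {(13, k), (13, t), (13, z), (25, k), (25, t), (25, z), (5, k), (5, t), (5, z)}
Selection E ≠ z: {(13, k), (13, t), (25, k), (25, t), (5, k), (5, t)}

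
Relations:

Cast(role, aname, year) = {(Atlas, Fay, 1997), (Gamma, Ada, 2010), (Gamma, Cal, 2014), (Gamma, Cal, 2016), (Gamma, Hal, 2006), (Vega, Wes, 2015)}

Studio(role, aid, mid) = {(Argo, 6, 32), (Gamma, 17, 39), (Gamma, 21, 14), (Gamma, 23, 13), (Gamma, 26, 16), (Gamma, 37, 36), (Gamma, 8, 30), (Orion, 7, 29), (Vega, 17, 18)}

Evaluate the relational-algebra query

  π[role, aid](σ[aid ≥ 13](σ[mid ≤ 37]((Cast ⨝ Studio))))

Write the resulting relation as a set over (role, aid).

{(Gamma, 21), (Gamma, 23), (Gamma, 26), (Gamma, 37), (Vega, 17)}

Natural join on role: {(Gamma, Ada, 2010, 17, 39), (Gamma, Ada, 2010, 21, 14), (Gamma, Ada, 2010, 23, 13), (Gamma, Ada, 2010, 26, 16), (Gamma, Ada, 2010, 37, 36), (Gamma, Ada, 2010, 8, 30), (Gamma, Cal, 2014, 17, 39), (Gamma, Cal, 2014, 21, 14), (Gamma, Cal, 2014, 23, 13), (Gamma, Cal, 2014, 26, 16), (Gamma, Cal, 2014, 37, 36), (Gamma, Cal, 2014, 8, 30), (Gamma, Cal, 2016, 17, 39), (Gamma, Cal, 2016, 21, 14), (Gamma, Cal, 2016, 23, 13), (Gamma, Cal, 2016, 26, 16), (Gamma, Cal, 2016, 37, 36), (Gamma, Cal, 2016, 8, 30), (Gamma, Hal, 2006, 17, 39), (Gamma, Hal, 2006, 21, 14), (Gamma, Hal, 2006, 23, 13), (Gamma, Hal, 2006, 26, 16), (Gamma, Hal, 2006, 37, 36), (Gamma, Hal, 2006, 8, 30), (Vega, Wes, 2015, 17, 18)}
Filtering on mid ≤ 37 leaves {(Gamma, Ada, 2010, 21, 14), (Gamma, Ada, 2010, 23, 13), (Gamma, Ada, 2010, 26, 16), (Gamma, Ada, 2010, 37, 36), (Gamma, Ada, 2010, 8, 30), (Gamma, Cal, 2014, 21, 14), (Gamma, Cal, 2014, 23, 13), (Gamma, Cal, 2014, 26, 16), (Gamma, Cal, 2014, 37, 36), (Gamma, Cal, 2014, 8, 30), (Gamma, Cal, 2016, 21, 14), (Gamma, Cal, 2016, 23, 13), (Gamma, Cal, 2016, 26, 16), (Gamma, Cal, 2016, 37, 36), (Gamma, Cal, 2016, 8, 30), (Gamma, Hal, 2006, 21, 14), (Gamma, Hal, 2006, 23, 13), (Gamma, Hal, 2006, 26, 16), (Gamma, Hal, 2006, 37, 36), (Gamma, Hal, 2006, 8, 30), (Vega, Wes, 2015, 17, 18)}.
Filtering on aid ≥ 13 leaves {(Gamma, Ada, 2010, 21, 14), (Gamma, Ada, 2010, 23, 13), (Gamma, Ada, 2010, 26, 16), (Gamma, Ada, 2010, 37, 36), (Gamma, Cal, 2014, 21, 14), (Gamma, Cal, 2014, 23, 13), (Gamma, Cal, 2014, 26, 16), (Gamma, Cal, 2014, 37, 36), (Gamma, Cal, 2016, 21, 14), (Gamma, Cal, 2016, 23, 13), (Gamma, Cal, 2016, 26, 16), (Gamma, Cal, 2016, 37, 36), (Gamma, Hal, 2006, 21, 14), (Gamma, Hal, 2006, 23, 13), (Gamma, Hal, 2006, 26, 16), (Gamma, Hal, 2006, 37, 36), (Vega, Wes, 2015, 17, 18)}.
π_{role, aid} gives {(Gamma, 21), (Gamma, 23), (Gamma, 26), (Gamma, 37), (Vega, 17)} (12 duplicate(s) eliminated).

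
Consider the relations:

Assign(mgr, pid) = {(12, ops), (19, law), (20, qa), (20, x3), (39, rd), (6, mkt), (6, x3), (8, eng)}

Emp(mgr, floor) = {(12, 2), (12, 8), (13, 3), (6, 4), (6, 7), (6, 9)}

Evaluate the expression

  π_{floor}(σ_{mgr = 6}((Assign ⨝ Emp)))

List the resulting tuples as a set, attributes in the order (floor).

Assign ⋈ Emp (natural join on mgr): {(12, ops, 2), (12, ops, 8), (6, mkt, 4), (6, mkt, 7), (6, mkt, 9), (6, x3, 4), (6, x3, 7), (6, x3, 9)}
Apply σ_{mgr = 6}; surviving tuples: {(6, mkt, 4), (6, mkt, 7), (6, mkt, 9), (6, x3, 4), (6, x3, 7), (6, x3, 9)}
π_{floor} gives {4, 7, 9} (3 duplicate(s) eliminated).

{4, 7, 9}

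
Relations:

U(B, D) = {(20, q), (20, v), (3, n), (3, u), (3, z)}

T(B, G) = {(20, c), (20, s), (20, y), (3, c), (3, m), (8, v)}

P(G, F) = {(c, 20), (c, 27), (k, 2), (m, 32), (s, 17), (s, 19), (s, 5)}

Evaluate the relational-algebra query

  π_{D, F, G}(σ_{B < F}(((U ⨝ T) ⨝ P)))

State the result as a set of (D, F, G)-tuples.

{(n, 20, c), (n, 27, c), (n, 32, m), (q, 27, c), (u, 20, c), (u, 27, c), (u, 32, m), (v, 27, c), (z, 20, c), (z, 27, c), (z, 32, m)}

Natural join on B: {(20, q, c), (20, q, s), (20, q, y), (20, v, c), (20, v, s), (20, v, y), (3, n, c), (3, n, m), (3, u, c), (3, u, m), (3, z, c), (3, z, m)}
Natural join on G: {(20, q, c, 20), (20, q, c, 27), (20, q, s, 17), (20, q, s, 19), (20, q, s, 5), (20, v, c, 20), (20, v, c, 27), (20, v, s, 17), (20, v, s, 19), (20, v, s, 5), (3, n, c, 20), (3, n, c, 27), (3, n, m, 32), (3, u, c, 20), (3, u, c, 27), (3, u, m, 32), (3, z, c, 20), (3, z, c, 27), (3, z, m, 32)}
Filtering on B < F leaves {(20, q, c, 27), (20, v, c, 27), (3, n, c, 20), (3, n, c, 27), (3, n, m, 32), (3, u, c, 20), (3, u, c, 27), (3, u, m, 32), (3, z, c, 20), (3, z, c, 27), (3, z, m, 32)}.
Projecting to D, F, G: {(n, 20, c), (n, 27, c), (n, 32, m), (q, 27, c), (u, 20, c), (u, 27, c), (u, 32, m), (v, 27, c), (z, 20, c), (z, 27, c), (z, 32, m)}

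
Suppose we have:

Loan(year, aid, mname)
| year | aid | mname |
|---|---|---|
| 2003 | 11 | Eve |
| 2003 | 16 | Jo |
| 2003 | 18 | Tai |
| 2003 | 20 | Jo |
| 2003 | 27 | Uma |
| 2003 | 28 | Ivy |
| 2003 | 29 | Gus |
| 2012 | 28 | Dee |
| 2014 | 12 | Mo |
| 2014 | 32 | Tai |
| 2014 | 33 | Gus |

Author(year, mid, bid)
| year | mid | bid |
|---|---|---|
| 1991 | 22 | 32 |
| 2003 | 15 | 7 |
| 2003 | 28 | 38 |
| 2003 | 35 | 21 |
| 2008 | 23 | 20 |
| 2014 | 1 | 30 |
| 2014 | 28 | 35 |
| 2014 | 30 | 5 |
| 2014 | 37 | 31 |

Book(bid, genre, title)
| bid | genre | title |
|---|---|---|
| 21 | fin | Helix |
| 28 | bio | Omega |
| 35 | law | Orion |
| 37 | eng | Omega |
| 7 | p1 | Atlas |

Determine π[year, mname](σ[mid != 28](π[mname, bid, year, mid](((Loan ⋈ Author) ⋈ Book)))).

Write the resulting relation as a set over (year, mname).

{(2003, Eve), (2003, Gus), (2003, Ivy), (2003, Jo), (2003, Tai), (2003, Uma)}

Natural join on year: {(2003, 11, Eve, 15, 7), (2003, 11, Eve, 28, 38), (2003, 11, Eve, 35, 21), (2003, 16, Jo, 15, 7), (2003, 16, Jo, 28, 38), (2003, 16, Jo, 35, 21), (2003, 18, Tai, 15, 7), (2003, 18, Tai, 28, 38), (2003, 18, Tai, 35, 21), (2003, 20, Jo, 15, 7), (2003, 20, Jo, 28, 38), (2003, 20, Jo, 35, 21), (2003, 27, Uma, 15, 7), (2003, 27, Uma, 28, 38), (2003, 27, Uma, 35, 21), (2003, 28, Ivy, 15, 7), (2003, 28, Ivy, 28, 38), (2003, 28, Ivy, 35, 21), (2003, 29, Gus, 15, 7), (2003, 29, Gus, 28, 38), (2003, 29, Gus, 35, 21), (2014, 12, Mo, 1, 30), (2014, 12, Mo, 28, 35), (2014, 12, Mo, 30, 5), (2014, 12, Mo, 37, 31), (2014, 32, Tai, 1, 30), (2014, 32, Tai, 28, 35), (2014, 32, Tai, 30, 5), (2014, 32, Tai, 37, 31), (2014, 33, Gus, 1, 30), (2014, 33, Gus, 28, 35), (2014, 33, Gus, 30, 5), (2014, 33, Gus, 37, 31)}
Natural join on bid: {(2003, 11, Eve, 15, 7, p1, Atlas), (2003, 11, Eve, 35, 21, fin, Helix), (2003, 16, Jo, 15, 7, p1, Atlas), (2003, 16, Jo, 35, 21, fin, Helix), (2003, 18, Tai, 15, 7, p1, Atlas), (2003, 18, Tai, 35, 21, fin, Helix), (2003, 20, Jo, 15, 7, p1, Atlas), (2003, 20, Jo, 35, 21, fin, Helix), (2003, 27, Uma, 15, 7, p1, Atlas), (2003, 27, Uma, 35, 21, fin, Helix), (2003, 28, Ivy, 15, 7, p1, Atlas), (2003, 28, Ivy, 35, 21, fin, Helix), (2003, 29, Gus, 15, 7, p1, Atlas), (2003, 29, Gus, 35, 21, fin, Helix), (2014, 12, Mo, 28, 35, law, Orion), (2014, 32, Tai, 28, 35, law, Orion), (2014, 33, Gus, 28, 35, law, Orion)}
Projecting to mname, bid, year, mid (2 duplicate(s) eliminated): {(Eve, 21, 2003, 35), (Eve, 7, 2003, 15), (Gus, 21, 2003, 35), (Gus, 35, 2014, 28), (Gus, 7, 2003, 15), (Ivy, 21, 2003, 35), (Ivy, 7, 2003, 15), (Jo, 21, 2003, 35), (Jo, 7, 2003, 15), (Mo, 35, 2014, 28), (Tai, 21, 2003, 35), (Tai, 35, 2014, 28), (Tai, 7, 2003, 15), (Uma, 21, 2003, 35), (Uma, 7, 2003, 15)}
Selection mid != 28: {(Eve, 21, 2003, 35), (Eve, 7, 2003, 15), (Gus, 21, 2003, 35), (Gus, 7, 2003, 15), (Ivy, 21, 2003, 35), (Ivy, 7, 2003, 15), (Jo, 21, 2003, 35), (Jo, 7, 2003, 15), (Tai, 21, 2003, 35), (Tai, 7, 2003, 15), (Uma, 21, 2003, 35), (Uma, 7, 2003, 15)}
Projecting to year, mname (6 duplicate(s) eliminated): {(2003, Eve), (2003, Gus), (2003, Ivy), (2003, Jo), (2003, Tai), (2003, Uma)}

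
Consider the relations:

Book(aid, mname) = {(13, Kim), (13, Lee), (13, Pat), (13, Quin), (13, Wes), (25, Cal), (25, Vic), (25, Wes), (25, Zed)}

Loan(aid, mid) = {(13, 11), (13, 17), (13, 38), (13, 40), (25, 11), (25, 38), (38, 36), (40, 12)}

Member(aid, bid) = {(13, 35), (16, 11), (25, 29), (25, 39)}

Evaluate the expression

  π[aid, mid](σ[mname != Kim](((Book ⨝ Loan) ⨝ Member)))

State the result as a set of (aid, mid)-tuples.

{(13, 11), (13, 17), (13, 38), (13, 40), (25, 11), (25, 38)}

Book ⋈ Loan (natural join on aid): {(13, Kim, 11), (13, Kim, 17), (13, Kim, 38), (13, Kim, 40), (13, Lee, 11), (13, Lee, 17), (13, Lee, 38), (13, Lee, 40), (13, Pat, 11), (13, Pat, 17), (13, Pat, 38), (13, Pat, 40), (13, Quin, 11), (13, Quin, 17), (13, Quin, 38), (13, Quin, 40), (13, Wes, 11), (13, Wes, 17), (13, Wes, 38), (13, Wes, 40), (25, Cal, 11), (25, Cal, 38), (25, Vic, 11), (25, Vic, 38), (25, Wes, 11), (25, Wes, 38), (25, Zed, 11), (25, Zed, 38)}
(Book ⨝ Loan) ⋈ Member (natural join on aid): {(13, Kim, 11, 35), (13, Kim, 17, 35), (13, Kim, 38, 35), (13, Kim, 40, 35), (13, Lee, 11, 35), (13, Lee, 17, 35), (13, Lee, 38, 35), (13, Lee, 40, 35), (13, Pat, 11, 35), (13, Pat, 17, 35), (13, Pat, 38, 35), (13, Pat, 40, 35), (13, Quin, 11, 35), (13, Quin, 17, 35), (13, Quin, 38, 35), (13, Quin, 40, 35), (13, Wes, 11, 35), (13, Wes, 17, 35), (13, Wes, 38, 35), (13, Wes, 40, 35), (25, Cal, 11, 29), (25, Cal, 11, 39), (25, Cal, 38, 29), (25, Cal, 38, 39), (25, Vic, 11, 29), (25, Vic, 11, 39), (25, Vic, 38, 29), (25, Vic, 38, 39), (25, Wes, 11, 29), (25, Wes, 11, 39), (25, Wes, 38, 29), (25, Wes, 38, 39), (25, Zed, 11, 29), (25, Zed, 11, 39), (25, Zed, 38, 29), (25, Zed, 38, 39)}
Selection mname != Kim: {(13, Lee, 11, 35), (13, Lee, 17, 35), (13, Lee, 38, 35), (13, Lee, 40, 35), (13, Pat, 11, 35), (13, Pat, 17, 35), (13, Pat, 38, 35), (13, Pat, 40, 35), (13, Quin, 11, 35), (13, Quin, 17, 35), (13, Quin, 38, 35), (13, Quin, 40, 35), (13, Wes, 11, 35), (13, Wes, 17, 35), (13, Wes, 38, 35), (13, Wes, 40, 35), (25, Cal, 11, 29), (25, Cal, 11, 39), (25, Cal, 38, 29), (25, Cal, 38, 39), (25, Vic, 11, 29), (25, Vic, 11, 39), (25, Vic, 38, 29), (25, Vic, 38, 39), (25, Wes, 11, 29), (25, Wes, 11, 39), (25, Wes, 38, 29), (25, Wes, 38, 39), (25, Zed, 11, 29), (25, Zed, 11, 39), (25, Zed, 38, 29), (25, Zed, 38, 39)}
Projecting to aid, mid (26 duplicate(s) eliminated): {(13, 11), (13, 17), (13, 38), (13, 40), (25, 11), (25, 38)}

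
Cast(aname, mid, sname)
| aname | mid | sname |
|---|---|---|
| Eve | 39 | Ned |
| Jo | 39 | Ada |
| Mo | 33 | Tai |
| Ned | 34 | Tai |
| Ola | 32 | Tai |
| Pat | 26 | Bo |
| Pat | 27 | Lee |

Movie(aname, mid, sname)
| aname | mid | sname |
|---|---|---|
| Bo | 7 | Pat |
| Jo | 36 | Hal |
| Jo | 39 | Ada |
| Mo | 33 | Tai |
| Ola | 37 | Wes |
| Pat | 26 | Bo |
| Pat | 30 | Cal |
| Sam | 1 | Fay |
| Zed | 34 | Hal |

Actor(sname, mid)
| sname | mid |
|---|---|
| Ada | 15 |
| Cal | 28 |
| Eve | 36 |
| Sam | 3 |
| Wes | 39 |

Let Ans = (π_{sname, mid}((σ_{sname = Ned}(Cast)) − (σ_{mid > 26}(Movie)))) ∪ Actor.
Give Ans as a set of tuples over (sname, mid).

{(Ada, 15), (Cal, 28), (Eve, 36), (Ned, 39), (Sam, 3), (Wes, 39)}

σ[sname = Ned]: keep tuples satisfying sname = Ned → {(Eve, 39, Ned)}
σ[mid > 26]: keep tuples satisfying mid > 26 → {(Jo, 36, Hal), (Jo, 39, Ada), (Mo, 33, Tai), (Ola, 37, Wes), (Pat, 30, Cal), (Zed, 34, Hal)}
Set difference of the two operands is {(Eve, 39, Ned)}.
Keep only column(s) sname, mid: {(Ned, 39)}
Set union of the two operands is {(Ada, 15), (Cal, 28), (Eve, 36), (Ned, 39), (Sam, 3), (Wes, 39)}.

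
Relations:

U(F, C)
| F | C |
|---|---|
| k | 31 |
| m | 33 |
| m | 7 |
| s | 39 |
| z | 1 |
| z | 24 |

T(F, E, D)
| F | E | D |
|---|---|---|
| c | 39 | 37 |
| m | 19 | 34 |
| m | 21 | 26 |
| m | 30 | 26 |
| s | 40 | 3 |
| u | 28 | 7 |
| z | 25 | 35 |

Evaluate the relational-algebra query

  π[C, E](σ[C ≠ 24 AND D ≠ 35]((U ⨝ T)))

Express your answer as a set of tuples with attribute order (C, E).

U ⋈ T (natural join on F): {(m, 33, 19, 34), (m, 33, 21, 26), (m, 33, 30, 26), (m, 7, 19, 34), (m, 7, 21, 26), (m, 7, 30, 26), (s, 39, 40, 3), (z, 1, 25, 35), (z, 24, 25, 35)}
Apply σ_{C ≠ 24 AND D ≠ 35}; surviving tuples: {(m, 33, 19, 34), (m, 33, 21, 26), (m, 33, 30, 26), (m, 7, 19, 34), (m, 7, 21, 26), (m, 7, 30, 26), (s, 39, 40, 3)}
π_{C, E} gives {(33, 19), (33, 21), (33, 30), (39, 40), (7, 19), (7, 21), (7, 30)}.

{(33, 19), (33, 21), (33, 30), (39, 40), (7, 19), (7, 21), (7, 30)}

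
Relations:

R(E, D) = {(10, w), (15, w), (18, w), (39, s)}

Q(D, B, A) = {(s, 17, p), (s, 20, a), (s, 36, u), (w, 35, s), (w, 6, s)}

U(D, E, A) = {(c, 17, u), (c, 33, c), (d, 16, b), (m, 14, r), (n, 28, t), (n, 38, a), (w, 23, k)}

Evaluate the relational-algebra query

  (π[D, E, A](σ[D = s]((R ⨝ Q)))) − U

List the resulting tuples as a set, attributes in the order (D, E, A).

{(s, 39, a), (s, 39, p), (s, 39, u)}

Natural join on D: {(10, w, 35, s), (10, w, 6, s), (15, w, 35, s), (15, w, 6, s), (18, w, 35, s), (18, w, 6, s), (39, s, 17, p), (39, s, 20, a), (39, s, 36, u)}
σ[D = s]: keep tuples satisfying D = s → {(39, s, 17, p), (39, s, 20, a), (39, s, 36, u)}
Projecting to D, E, A: {(s, 39, a), (s, 39, p), (s, 39, u)}
Set difference of the two operands is {(s, 39, a), (s, 39, p), (s, 39, u)}.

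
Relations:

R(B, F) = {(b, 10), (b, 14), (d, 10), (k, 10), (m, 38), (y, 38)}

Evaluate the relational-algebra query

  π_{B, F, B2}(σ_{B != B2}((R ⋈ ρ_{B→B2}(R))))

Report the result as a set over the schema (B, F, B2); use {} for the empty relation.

{(b, 10, d), (b, 10, k), (d, 10, b), (d, 10, k), (k, 10, b), (k, 10, d), (m, 38, y), (y, 38, m)}

ρ[B→B2]: schema becomes (B2, F); tuples unchanged.
Joining R and ρ_{B→B2}(R) on F yields {(b, 10, b), (b, 10, d), (b, 10, k), (b, 14, b), (d, 10, b), (d, 10, d), (d, 10, k), (k, 10, b), (k, 10, d), (k, 10, k), (m, 38, m), (m, 38, y), (y, 38, m), (y, 38, y)}.
Filtering on B != B2 leaves {(b, 10, d), (b, 10, k), (d, 10, b), (d, 10, k), (k, 10, b), (k, 10, d), (m, 38, y), (y, 38, m)}.
Projecting to B, F, B2: {(b, 10, d), (b, 10, k), (d, 10, b), (d, 10, k), (k, 10, b), (k, 10, d), (m, 38, y), (y, 38, m)}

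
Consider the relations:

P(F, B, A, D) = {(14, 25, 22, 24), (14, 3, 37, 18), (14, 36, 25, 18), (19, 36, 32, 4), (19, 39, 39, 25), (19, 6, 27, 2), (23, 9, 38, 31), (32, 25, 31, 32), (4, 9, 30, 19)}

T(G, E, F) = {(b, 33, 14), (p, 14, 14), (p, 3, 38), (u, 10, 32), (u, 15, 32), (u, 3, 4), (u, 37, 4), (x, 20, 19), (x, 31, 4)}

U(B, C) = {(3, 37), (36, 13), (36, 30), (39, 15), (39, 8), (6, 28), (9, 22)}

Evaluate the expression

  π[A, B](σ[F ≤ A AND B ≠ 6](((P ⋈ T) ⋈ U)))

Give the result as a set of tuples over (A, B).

{(25, 36), (30, 9), (32, 36), (37, 3), (39, 39)}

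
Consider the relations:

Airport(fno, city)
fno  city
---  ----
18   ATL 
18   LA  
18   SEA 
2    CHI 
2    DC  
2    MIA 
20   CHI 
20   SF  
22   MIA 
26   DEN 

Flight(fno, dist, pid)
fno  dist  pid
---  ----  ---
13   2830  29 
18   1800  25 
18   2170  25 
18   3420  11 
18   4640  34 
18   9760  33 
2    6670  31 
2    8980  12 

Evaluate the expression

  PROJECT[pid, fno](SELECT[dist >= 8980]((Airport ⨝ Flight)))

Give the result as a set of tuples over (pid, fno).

Natural join on fno: {(18, ATL, 1800, 25), (18, ATL, 2170, 25), (18, ATL, 3420, 11), (18, ATL, 4640, 34), (18, ATL, 9760, 33), (18, LA, 1800, 25), (18, LA, 2170, 25), (18, LA, 3420, 11), (18, LA, 4640, 34), (18, LA, 9760, 33), (18, SEA, 1800, 25), (18, SEA, 2170, 25), (18, SEA, 3420, 11), (18, SEA, 4640, 34), (18, SEA, 9760, 33), (2, CHI, 6670, 31), (2, CHI, 8980, 12), (2, DC, 6670, 31), (2, DC, 8980, 12), (2, MIA, 6670, 31), (2, MIA, 8980, 12)}
σ[dist >= 8980]: keep tuples satisfying dist >= 8980 → {(18, ATL, 9760, 33), (18, LA, 9760, 33), (18, SEA, 9760, 33), (2, CHI, 8980, 12), (2, DC, 8980, 12), (2, MIA, 8980, 12)}
π_{pid, fno} gives {(12, 2), (33, 18)} (4 duplicate(s) eliminated).

{(12, 2), (33, 18)}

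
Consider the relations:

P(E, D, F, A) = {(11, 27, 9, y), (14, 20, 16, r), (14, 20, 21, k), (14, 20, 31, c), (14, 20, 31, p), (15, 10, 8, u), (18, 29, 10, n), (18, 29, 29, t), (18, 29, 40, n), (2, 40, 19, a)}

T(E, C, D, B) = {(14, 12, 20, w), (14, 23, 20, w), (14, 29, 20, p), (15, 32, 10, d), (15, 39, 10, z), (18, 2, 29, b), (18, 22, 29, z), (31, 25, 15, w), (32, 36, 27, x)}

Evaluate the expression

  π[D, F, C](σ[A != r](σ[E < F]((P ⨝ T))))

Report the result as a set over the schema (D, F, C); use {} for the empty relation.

Natural join on E, D: {(14, 20, 16, r, 12, w), (14, 20, 16, r, 23, w), (14, 20, 16, r, 29, p), (14, 20, 21, k, 12, w), (14, 20, 21, k, 23, w), (14, 20, 21, k, 29, p), (14, 20, 31, c, 12, w), (14, 20, 31, c, 23, w), (14, 20, 31, c, 29, p), (14, 20, 31, p, 12, w), (14, 20, 31, p, 23, w), (14, 20, 31, p, 29, p), (15, 10, 8, u, 32, d), (15, 10, 8, u, 39, z), (18, 29, 10, n, 2, b), (18, 29, 10, n, 22, z), (18, 29, 29, t, 2, b), (18, 29, 29, t, 22, z), (18, 29, 40, n, 2, b), (18, 29, 40, n, 22, z)}
Selection E < F: {(14, 20, 16, r, 12, w), (14, 20, 16, r, 23, w), (14, 20, 16, r, 29, p), (14, 20, 21, k, 12, w), (14, 20, 21, k, 23, w), (14, 20, 21, k, 29, p), (14, 20, 31, c, 12, w), (14, 20, 31, c, 23, w), (14, 20, 31, c, 29, p), (14, 20, 31, p, 12, w), (14, 20, 31, p, 23, w), (14, 20, 31, p, 29, p), (18, 29, 29, t, 2, b), (18, 29, 29, t, 22, z), (18, 29, 40, n, 2, b), (18, 29, 40, n, 22, z)}
Selection A != r: {(14, 20, 21, k, 12, w), (14, 20, 21, k, 23, w), (14, 20, 21, k, 29, p), (14, 20, 31, c, 12, w), (14, 20, 31, c, 23, w), (14, 20, 31, c, 29, p), (14, 20, 31, p, 12, w), (14, 20, 31, p, 23, w), (14, 20, 31, p, 29, p), (18, 29, 29, t, 2, b), (18, 29, 29, t, 22, z), (18, 29, 40, n, 2, b), (18, 29, 40, n, 22, z)}
Keep only column(s) D, F, C (3 duplicate(s) eliminated): {(20, 21, 12), (20, 21, 23), (20, 21, 29), (20, 31, 12), (20, 31, 23), (20, 31, 29), (29, 29, 2), (29, 29, 22), (29, 40, 2), (29, 40, 22)}

{(20, 21, 12), (20, 21, 23), (20, 21, 29), (20, 31, 12), (20, 31, 23), (20, 31, 29), (29, 29, 2), (29, 29, 22), (29, 40, 2), (29, 40, 22)}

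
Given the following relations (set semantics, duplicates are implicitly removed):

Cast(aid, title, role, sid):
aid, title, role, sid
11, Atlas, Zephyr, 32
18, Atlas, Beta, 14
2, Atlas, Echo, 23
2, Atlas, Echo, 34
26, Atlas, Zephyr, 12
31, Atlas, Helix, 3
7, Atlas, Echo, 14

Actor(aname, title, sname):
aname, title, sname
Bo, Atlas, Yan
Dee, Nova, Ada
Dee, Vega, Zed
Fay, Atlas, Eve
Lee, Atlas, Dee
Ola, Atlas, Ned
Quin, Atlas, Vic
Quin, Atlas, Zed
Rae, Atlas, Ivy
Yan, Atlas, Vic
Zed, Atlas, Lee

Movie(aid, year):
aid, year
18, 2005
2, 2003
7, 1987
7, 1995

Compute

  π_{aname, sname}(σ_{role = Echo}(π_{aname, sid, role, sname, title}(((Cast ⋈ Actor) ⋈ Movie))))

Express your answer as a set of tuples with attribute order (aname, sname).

{(Bo, Yan), (Fay, Eve), (Lee, Dee), (Ola, Ned), (Quin, Vic), (Quin, Zed), (Rae, Ivy), (Yan, Vic), (Zed, Lee)}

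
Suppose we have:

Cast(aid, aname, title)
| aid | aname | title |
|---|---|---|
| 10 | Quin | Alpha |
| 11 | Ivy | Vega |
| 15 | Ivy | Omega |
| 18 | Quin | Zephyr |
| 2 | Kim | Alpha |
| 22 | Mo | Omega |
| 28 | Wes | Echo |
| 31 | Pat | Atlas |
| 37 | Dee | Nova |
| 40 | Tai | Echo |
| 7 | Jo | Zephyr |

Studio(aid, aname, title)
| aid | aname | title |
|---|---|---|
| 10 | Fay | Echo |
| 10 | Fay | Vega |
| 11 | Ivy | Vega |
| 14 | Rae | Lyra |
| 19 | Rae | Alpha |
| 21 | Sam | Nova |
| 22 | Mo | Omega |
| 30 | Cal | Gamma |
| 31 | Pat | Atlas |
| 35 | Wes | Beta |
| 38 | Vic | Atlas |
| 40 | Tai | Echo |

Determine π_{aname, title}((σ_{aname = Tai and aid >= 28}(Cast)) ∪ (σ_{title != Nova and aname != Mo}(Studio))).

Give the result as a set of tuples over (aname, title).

{(Cal, Gamma), (Fay, Echo), (Fay, Vega), (Ivy, Vega), (Pat, Atlas), (Rae, Alpha), (Rae, Lyra), (Tai, Echo), (Vic, Atlas), (Wes, Beta)}

Apply σ_{aname = Tai and aid >= 28}; surviving tuples: {(40, Tai, Echo)}
Apply σ_{title != Nova and aname != Mo}; surviving tuples: {(10, Fay, Echo), (10, Fay, Vega), (11, Ivy, Vega), (14, Rae, Lyra), (19, Rae, Alpha), (30, Cal, Gamma), (31, Pat, Atlas), (35, Wes, Beta), (38, Vic, Atlas), (40, Tai, Echo)}
Taking the union: {(10, Fay, Echo), (10, Fay, Vega), (11, Ivy, Vega), (14, Rae, Lyra), (19, Rae, Alpha), (30, Cal, Gamma), (31, Pat, Atlas), (35, Wes, Beta), (38, Vic, Atlas), (40, Tai, Echo)}
Keep only column(s) aname, title: {(Cal, Gamma), (Fay, Echo), (Fay, Vega), (Ivy, Vega), (Pat, Atlas), (Rae, Alpha), (Rae, Lyra), (Tai, Echo), (Vic, Atlas), (Wes, Beta)}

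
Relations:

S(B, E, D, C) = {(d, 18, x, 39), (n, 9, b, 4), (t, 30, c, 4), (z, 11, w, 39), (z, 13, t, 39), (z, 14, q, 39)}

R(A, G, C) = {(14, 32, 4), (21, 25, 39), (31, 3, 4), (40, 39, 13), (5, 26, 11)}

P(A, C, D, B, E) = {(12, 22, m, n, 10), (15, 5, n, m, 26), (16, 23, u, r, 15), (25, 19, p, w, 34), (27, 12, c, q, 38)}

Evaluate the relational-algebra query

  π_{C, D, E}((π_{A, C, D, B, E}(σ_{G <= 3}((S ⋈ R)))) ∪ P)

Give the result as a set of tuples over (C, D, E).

{(12, c, 38), (19, p, 34), (22, m, 10), (23, u, 15), (4, b, 9), (4, c, 30), (5, n, 26)}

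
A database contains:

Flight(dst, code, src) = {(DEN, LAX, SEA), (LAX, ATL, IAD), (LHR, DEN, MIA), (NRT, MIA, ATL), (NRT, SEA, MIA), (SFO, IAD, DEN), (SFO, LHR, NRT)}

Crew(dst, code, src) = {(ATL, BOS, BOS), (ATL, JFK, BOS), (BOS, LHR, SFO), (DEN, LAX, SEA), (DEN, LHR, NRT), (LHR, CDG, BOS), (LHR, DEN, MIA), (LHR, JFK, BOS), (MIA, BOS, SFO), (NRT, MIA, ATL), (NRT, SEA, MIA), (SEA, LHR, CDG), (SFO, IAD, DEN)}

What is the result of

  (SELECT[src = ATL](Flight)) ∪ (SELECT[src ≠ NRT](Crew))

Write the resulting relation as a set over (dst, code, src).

{(ATL, BOS, BOS), (ATL, JFK, BOS), (BOS, LHR, SFO), (DEN, LAX, SEA), (LHR, CDG, BOS), (LHR, DEN, MIA), (LHR, JFK, BOS), (MIA, BOS, SFO), (NRT, MIA, ATL), (NRT, SEA, MIA), (SEA, LHR, CDG), (SFO, IAD, DEN)}

Apply σ_{src = ATL}; surviving tuples: {(NRT, MIA, ATL)}
Apply σ_{src ≠ NRT}; surviving tuples: {(ATL, BOS, BOS), (ATL, JFK, BOS), (BOS, LHR, SFO), (DEN, LAX, SEA), (LHR, CDG, BOS), (LHR, DEN, MIA), (LHR, JFK, BOS), (MIA, BOS, SFO), (NRT, MIA, ATL), (NRT, SEA, MIA), (SEA, LHR, CDG), (SFO, IAD, DEN)}
Set union of the two operands is {(ATL, BOS, BOS), (ATL, JFK, BOS), (BOS, LHR, SFO), (DEN, LAX, SEA), (LHR, CDG, BOS), (LHR, DEN, MIA), (LHR, JFK, BOS), (MIA, BOS, SFO), (NRT, MIA, ATL), (NRT, SEA, MIA), (SEA, LHR, CDG), (SFO, IAD, DEN)}.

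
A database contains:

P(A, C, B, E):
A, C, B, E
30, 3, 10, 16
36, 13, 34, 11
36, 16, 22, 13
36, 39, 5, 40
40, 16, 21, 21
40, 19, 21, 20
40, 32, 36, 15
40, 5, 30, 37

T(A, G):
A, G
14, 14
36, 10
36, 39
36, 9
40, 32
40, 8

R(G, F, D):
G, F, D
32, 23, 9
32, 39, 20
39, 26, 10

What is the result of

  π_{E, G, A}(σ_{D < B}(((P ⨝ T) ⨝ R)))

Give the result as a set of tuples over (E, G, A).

{(11, 39, 36), (13, 39, 36), (15, 32, 40), (20, 32, 40), (21, 32, 40), (37, 32, 40)}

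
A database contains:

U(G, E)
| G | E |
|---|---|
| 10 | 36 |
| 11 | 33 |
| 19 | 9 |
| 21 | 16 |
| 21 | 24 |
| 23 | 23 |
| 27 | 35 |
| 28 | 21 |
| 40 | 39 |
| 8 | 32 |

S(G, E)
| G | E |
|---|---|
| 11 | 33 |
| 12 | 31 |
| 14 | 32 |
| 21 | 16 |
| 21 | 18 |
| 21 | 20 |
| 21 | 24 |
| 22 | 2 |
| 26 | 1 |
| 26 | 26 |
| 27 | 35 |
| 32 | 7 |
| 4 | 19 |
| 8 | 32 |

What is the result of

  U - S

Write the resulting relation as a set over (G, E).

{(10, 36), (19, 9), (23, 23), (28, 21), (40, 39)}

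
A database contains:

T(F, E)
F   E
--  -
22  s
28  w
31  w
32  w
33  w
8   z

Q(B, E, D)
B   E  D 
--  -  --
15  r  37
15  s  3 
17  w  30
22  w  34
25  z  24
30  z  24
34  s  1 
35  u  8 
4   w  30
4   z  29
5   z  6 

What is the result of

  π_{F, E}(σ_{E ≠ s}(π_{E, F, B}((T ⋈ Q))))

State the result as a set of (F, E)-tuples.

{(28, w), (31, w), (32, w), (33, w), (8, z)}

T ⋈ Q (natural join on E): {(22, s, 15, 3), (22, s, 34, 1), (28, w, 17, 30), (28, w, 22, 34), (28, w, 4, 30), (31, w, 17, 30), (31, w, 22, 34), (31, w, 4, 30), (32, w, 17, 30), (32, w, 22, 34), (32, w, 4, 30), (33, w, 17, 30), (33, w, 22, 34), (33, w, 4, 30), (8, z, 25, 24), (8, z, 30, 24), (8, z, 4, 29), (8, z, 5, 6)}
π[E, F, B]: project onto (E, F, B) → {(s, 22, 15), (s, 22, 34), (w, 28, 17), (w, 28, 22), (w, 28, 4), (w, 31, 17), (w, 31, 22), (w, 31, 4), (w, 32, 17), (w, 32, 22), (w, 32, 4), (w, 33, 17), (w, 33, 22), (w, 33, 4), (z, 8, 25), (z, 8, 30), (z, 8, 4), (z, 8, 5)}
σ[E ≠ s]: keep tuples satisfying E ≠ s → {(w, 28, 17), (w, 28, 22), (w, 28, 4), (w, 31, 17), (w, 31, 22), (w, 31, 4), (w, 32, 17), (w, 32, 22), (w, 32, 4), (w, 33, 17), (w, 33, 22), (w, 33, 4), (z, 8, 25), (z, 8, 30), (z, 8, 4), (z, 8, 5)}
π[F, E]: project onto (F, E) (11 duplicate(s) eliminated) → {(28, w), (31, w), (32, w), (33, w), (8, z)}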